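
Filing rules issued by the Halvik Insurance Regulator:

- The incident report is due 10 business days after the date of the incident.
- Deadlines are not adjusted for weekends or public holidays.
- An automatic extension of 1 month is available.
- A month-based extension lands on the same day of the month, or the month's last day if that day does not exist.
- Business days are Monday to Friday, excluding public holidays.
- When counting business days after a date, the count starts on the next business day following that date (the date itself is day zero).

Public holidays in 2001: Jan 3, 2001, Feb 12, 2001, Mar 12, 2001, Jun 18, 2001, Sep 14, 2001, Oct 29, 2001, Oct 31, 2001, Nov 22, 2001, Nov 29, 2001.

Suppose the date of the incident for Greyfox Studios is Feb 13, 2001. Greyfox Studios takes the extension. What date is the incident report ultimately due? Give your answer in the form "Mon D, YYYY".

Mar 27, 2001

10 business days after Feb 13, 2001, excluding weekends and holidays, is Feb 27, 2001.
Feb 27, 2001 is a Tuesday; no weekend or holiday adjustment applies.
The 1 month extension carries Feb 27, 2001 to Mar 27, 2001.
Mar 27, 2001 falls on a Tuesday. The rules make no weekend/holiday allowance, so it remains Mar 27, 2001.
Deadline: Mar 27, 2001.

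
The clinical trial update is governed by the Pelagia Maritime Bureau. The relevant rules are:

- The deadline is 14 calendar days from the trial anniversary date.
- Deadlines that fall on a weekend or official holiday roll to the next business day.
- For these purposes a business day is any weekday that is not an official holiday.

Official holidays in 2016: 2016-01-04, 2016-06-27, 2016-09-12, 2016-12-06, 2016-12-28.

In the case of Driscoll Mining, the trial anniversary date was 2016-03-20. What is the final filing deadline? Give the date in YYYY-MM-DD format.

Adding 14 calendar days to 2016-03-20 gives 2016-04-03.
2016-04-03 falls on a Sunday. Rolling to the next business day gives 2016-04-04, a Monday.
The final due date is 2016-04-04.

2016-04-04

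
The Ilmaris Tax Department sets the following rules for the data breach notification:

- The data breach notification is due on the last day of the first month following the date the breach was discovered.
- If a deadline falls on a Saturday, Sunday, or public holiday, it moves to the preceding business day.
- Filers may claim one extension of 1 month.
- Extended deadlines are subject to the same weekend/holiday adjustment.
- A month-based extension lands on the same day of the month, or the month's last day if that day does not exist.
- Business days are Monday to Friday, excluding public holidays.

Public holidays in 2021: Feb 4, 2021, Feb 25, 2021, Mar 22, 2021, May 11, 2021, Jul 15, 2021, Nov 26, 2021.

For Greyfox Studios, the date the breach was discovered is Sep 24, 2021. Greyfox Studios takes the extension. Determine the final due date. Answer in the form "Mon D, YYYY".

1 month after Sep 24, 2021 is October 2021; that month ends on Oct 31, 2021.
Oct 31, 2021 is a Sunday, so it moves to the preceding business day, Oct 29, 2021 (Friday).
Add 1 month to Oct 29, 2021: Nov 29, 2021.
Nov 29, 2021 is a Monday and not a listed holiday, so it stands.
Deadline: Nov 29, 2021.

Nov 29, 2021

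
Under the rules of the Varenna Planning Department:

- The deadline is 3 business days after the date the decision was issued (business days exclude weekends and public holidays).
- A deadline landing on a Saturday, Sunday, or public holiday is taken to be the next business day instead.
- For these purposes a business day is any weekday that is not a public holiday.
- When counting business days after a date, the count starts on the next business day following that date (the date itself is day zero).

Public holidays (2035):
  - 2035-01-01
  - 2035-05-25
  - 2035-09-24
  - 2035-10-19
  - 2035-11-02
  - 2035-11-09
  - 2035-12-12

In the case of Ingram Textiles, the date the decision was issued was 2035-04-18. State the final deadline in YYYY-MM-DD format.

2035-04-23

Starting the day after 2035-04-18 and counting 3 business days lands on 2035-04-23.
2035-04-23 falls on a Monday, which is a business day, so no adjustment is needed.
The final due date is 2035-04-23.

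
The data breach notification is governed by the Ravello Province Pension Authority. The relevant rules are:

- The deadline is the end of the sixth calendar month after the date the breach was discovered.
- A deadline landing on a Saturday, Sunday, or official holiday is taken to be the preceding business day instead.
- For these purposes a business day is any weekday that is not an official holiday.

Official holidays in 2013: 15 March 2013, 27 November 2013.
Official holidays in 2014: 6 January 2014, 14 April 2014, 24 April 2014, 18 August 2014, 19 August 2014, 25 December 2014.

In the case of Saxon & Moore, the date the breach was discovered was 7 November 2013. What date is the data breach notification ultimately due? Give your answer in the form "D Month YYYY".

6 months after 7 November 2013 is May 2014; that month ends on 31 May 2014.
Because 31 May 2014 is a Saturday, the deadline becomes 30 May 2014 (Friday).
Deadline: 30 May 2014.

30 May 2014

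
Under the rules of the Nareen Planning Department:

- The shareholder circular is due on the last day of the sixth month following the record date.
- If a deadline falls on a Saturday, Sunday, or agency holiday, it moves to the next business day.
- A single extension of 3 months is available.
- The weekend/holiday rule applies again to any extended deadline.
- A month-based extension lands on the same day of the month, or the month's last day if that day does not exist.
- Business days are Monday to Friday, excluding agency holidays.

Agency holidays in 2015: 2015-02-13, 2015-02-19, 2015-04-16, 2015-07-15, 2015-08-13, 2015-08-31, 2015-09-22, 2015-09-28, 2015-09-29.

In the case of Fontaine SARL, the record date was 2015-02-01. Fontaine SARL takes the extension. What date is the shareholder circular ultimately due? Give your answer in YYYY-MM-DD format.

The sixth month after 2015-02-01 is August 2015, whose last day is 2015-08-31.
2015-08-31 is a listed holiday, so it moves to the next business day, 2015-09-01 (Tuesday).
Applying the 3 months extension: 3 months after 2015-09-01 is 2015-12-01.
Since 2015-12-01 is a Tuesday and not a holiday, the date is unchanged.
Final deadline: 2015-12-01.

2015-12-01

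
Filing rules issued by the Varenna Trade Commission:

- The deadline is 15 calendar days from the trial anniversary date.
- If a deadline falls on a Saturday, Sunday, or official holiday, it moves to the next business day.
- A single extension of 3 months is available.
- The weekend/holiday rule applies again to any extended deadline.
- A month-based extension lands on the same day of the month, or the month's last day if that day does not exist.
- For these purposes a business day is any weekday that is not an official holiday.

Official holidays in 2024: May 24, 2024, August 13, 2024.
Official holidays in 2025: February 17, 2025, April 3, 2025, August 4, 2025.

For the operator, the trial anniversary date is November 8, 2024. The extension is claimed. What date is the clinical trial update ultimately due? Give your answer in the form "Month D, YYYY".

Trigger date November 8, 2024 + 15 calendar days = November 23, 2024.
November 23, 2024 is a Saturday, so it moves to the next business day, November 25, 2024 (Monday).
The 3 months extension carries November 25, 2024 to February 25, 2025.
February 25, 2025 falls on a Tuesday, which is a business day, so no adjustment is needed.
Deadline: February 25, 2025.

February 25, 2025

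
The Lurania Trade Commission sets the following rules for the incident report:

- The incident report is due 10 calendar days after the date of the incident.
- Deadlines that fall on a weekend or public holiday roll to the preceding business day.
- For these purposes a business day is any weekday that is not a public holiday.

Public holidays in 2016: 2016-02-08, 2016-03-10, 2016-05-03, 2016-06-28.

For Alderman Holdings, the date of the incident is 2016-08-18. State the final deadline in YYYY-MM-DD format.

2016-08-26

From 2016-08-18, 10 calendar days later is 2016-08-28.
2016-08-28 is a Sunday; the preceding business day is 2016-08-26 (Friday).
The final due date is 2016-08-26.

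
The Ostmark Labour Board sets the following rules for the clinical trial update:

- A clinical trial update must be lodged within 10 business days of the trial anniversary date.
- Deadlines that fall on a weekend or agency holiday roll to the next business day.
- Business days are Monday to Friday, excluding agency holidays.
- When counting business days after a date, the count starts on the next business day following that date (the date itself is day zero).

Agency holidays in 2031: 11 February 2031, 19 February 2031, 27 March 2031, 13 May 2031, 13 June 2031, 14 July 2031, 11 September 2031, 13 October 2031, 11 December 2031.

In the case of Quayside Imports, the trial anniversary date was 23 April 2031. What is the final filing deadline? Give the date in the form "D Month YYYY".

Counting 10 business days after 23 April 2031 (skipping weekends and listed holidays) reaches 7 May 2031.
Since 7 May 2031 is a Wednesday and not a holiday, the date is unchanged.
The final due date is 7 May 2031.

7 May 2031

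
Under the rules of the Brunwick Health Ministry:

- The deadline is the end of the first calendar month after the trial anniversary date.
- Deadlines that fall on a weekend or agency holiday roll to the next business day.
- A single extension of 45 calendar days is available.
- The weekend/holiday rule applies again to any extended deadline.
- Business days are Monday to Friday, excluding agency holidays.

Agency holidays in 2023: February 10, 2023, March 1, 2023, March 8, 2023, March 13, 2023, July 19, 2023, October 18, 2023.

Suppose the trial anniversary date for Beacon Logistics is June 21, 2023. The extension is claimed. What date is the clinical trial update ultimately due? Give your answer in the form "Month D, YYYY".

1 month after June 21, 2023 is July 2023; that month ends on July 31, 2023.
Since July 31, 2023 is a Monday and not a holiday, the date is unchanged.
Applying the 45-calendar-day extension: July 31, 2023 + 45 days = September 14, 2023.
September 14, 2023 falls on a Thursday, which is a business day, so no adjustment is needed.
Final deadline: September 14, 2023.

September 14, 2023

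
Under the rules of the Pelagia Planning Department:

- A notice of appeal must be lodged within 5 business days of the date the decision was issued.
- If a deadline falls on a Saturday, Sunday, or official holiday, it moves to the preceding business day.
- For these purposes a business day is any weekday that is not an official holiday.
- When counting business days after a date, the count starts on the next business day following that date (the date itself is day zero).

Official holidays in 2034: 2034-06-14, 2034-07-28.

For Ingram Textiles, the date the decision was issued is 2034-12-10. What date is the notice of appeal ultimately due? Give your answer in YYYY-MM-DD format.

Counting 5 business days after 2034-12-10 (skipping weekends and listed holidays) reaches 2034-12-15.
Since 2034-12-15 is a Friday and not a holiday, the date is unchanged.
So the filing is due 2034-12-15.

2034-12-15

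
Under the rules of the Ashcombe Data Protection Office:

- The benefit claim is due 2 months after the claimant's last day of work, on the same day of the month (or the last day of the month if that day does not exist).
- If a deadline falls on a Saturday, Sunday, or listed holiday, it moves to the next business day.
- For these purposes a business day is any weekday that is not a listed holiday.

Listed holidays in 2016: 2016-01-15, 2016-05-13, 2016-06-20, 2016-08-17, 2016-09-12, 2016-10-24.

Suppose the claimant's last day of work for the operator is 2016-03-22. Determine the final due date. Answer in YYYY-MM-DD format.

2016-05-23

2 months after 2016-03-22, on the same day of the month, is 2016-05-22.
2016-05-22 is a Sunday; the next business day is 2016-05-23 (Monday).
Final deadline: 2016-05-23.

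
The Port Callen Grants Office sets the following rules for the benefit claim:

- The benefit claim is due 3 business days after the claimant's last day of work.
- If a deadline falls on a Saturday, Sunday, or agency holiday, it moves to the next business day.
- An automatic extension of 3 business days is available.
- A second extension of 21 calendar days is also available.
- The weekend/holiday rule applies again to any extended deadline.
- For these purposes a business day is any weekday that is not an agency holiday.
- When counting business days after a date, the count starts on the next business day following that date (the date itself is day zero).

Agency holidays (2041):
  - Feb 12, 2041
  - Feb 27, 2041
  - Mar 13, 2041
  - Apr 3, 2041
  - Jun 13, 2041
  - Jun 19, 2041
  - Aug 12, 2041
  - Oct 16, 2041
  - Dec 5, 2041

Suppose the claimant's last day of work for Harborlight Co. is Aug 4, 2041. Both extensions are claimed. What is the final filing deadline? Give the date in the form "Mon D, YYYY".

Sep 3, 2041

3 business days after Aug 4, 2041, excluding weekends and holidays, is Aug 7, 2041.
Aug 7, 2041 (Wednesday) is already a business day.
The 3-business-day extension runs from Aug 7, 2041 to Aug 13, 2041.
Aug 13, 2041 is a Tuesday and not a listed holiday, so it stands.
Add the 21 calendar-day extension to Aug 13, 2041: Sep 3, 2041.
Sep 3, 2041 is a Tuesday and not a listed holiday, so it stands.
Final deadline: Sep 3, 2041.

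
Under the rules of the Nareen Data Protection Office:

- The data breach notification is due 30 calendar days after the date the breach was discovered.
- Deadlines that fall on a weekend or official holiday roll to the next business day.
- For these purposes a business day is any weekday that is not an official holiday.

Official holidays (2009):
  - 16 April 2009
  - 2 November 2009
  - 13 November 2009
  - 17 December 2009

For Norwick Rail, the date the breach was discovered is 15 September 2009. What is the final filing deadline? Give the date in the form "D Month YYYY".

15 October 2009

Adding 30 calendar days to 15 September 2009 gives 15 October 2009.
Since 15 October 2009 is a Thursday and not a holiday, the date is unchanged.
Deadline: 15 October 2009.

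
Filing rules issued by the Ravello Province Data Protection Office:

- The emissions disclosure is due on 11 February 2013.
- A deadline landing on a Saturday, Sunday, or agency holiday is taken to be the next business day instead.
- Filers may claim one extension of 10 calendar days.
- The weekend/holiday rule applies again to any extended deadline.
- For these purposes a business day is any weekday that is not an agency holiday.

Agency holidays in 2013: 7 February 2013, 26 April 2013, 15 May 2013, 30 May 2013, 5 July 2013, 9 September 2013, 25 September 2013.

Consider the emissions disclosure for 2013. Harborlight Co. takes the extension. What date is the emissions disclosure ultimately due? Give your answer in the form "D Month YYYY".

The statutory due date is 11 February 2013.
Since 11 February 2013 is a Monday and not a holiday, the date is unchanged.
Applying the 10-calendar-day extension: 11 February 2013 + 10 days = 21 February 2013.
21 February 2013 falls on a Thursday, which is a business day, so no adjustment is needed.
Deadline: 21 February 2013.

21 February 2013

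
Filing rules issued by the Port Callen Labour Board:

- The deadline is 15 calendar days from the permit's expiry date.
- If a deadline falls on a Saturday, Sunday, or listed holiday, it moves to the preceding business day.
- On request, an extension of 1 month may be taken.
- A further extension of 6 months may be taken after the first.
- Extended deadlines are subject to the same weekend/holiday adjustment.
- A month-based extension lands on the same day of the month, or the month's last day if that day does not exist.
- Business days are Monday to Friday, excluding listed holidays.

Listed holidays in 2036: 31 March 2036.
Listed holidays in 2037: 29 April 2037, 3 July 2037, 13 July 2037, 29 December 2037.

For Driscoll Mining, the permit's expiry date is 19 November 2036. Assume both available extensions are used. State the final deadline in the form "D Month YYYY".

2 July 2037

From 19 November 2036, 15 calendar days later is 4 December 2036.
4 December 2036 falls on a Thursday, which is a business day, so no adjustment is needed.
The 1 month extension carries 4 December 2036 to 4 January 2037.
Because 4 January 2037 is a Sunday, the deadline becomes 2 January 2037 (Friday).
Applying the 6 months extension: 6 months after 2 January 2037 is 2 July 2037.
Since 2 July 2037 is a Thursday and not a holiday, the date is unchanged.
The final due date is 2 July 2037.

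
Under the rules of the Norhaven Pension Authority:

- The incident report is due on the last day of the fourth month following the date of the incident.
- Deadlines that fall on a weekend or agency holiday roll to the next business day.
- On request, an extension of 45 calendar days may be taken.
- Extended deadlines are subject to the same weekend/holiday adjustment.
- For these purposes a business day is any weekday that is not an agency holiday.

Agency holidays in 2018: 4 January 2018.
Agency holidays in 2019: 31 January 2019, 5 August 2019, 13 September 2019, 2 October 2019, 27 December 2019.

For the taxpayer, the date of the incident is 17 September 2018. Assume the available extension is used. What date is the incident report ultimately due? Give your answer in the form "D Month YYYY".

The fourth month after 17 September 2018 is January 2019, whose last day is 31 January 2019.
31 January 2019 is a listed holiday, so it moves to the next business day, 1 February 2019 (Friday).
The 45-calendar-day extension moves the deadline from 1 February 2019 to 18 March 2019.
18 March 2019 is a Monday and not a listed holiday, so it stands.
The final due date is 18 March 2019.

18 March 2019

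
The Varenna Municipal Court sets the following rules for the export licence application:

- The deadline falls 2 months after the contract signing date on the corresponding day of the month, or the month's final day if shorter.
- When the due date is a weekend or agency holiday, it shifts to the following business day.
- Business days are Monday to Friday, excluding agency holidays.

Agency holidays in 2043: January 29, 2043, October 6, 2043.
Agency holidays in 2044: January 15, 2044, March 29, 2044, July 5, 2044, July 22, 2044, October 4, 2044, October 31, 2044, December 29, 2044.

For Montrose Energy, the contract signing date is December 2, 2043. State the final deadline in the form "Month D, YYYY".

February 2, 2044

Moving 2 months forward from December 2, 2043 on the corresponding day gives February 2, 2044.
February 2, 2044 (Tuesday) is already a business day.
Deadline: February 2, 2044.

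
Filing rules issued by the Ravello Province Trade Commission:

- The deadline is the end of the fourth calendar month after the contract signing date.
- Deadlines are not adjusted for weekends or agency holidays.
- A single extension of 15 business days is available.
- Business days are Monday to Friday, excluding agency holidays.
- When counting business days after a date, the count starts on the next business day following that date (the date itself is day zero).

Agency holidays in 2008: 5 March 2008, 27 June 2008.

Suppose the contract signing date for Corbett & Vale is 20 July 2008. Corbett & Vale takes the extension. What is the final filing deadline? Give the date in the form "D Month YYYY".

4 months after 20 July 2008 is November 2008; that month ends on 30 November 2008.
30 November 2008 is a Sunday; no weekend or holiday adjustment applies.
The 15-business-day extension runs from 30 November 2008 to 19 December 2008.
19 December 2008 is a Friday; no weekend or holiday adjustment applies.
So the filing is due 19 December 2008.

19 December 2008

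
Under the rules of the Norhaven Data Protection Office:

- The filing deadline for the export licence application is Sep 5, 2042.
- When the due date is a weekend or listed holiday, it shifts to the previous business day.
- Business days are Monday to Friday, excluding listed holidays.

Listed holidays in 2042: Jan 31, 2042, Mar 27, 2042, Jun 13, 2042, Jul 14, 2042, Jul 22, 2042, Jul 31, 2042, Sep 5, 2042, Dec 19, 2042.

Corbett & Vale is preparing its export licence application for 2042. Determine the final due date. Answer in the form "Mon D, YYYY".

Sep 4, 2042

The statutory due date is Sep 5, 2042.
Because Sep 5, 2042 is a listed holiday, the deadline becomes Sep 4, 2042 (Thursday).
So the filing is due Sep 4, 2042.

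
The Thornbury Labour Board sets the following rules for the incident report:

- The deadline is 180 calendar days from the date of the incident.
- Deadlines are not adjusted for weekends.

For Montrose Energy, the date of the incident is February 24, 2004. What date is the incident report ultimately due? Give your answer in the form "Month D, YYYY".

From February 24, 2004, 180 calendar days later is August 22, 2004.
August 22, 2004 is a Sunday; no weekend or holiday adjustment applies.
Final deadline: August 22, 2004.

August 22, 2004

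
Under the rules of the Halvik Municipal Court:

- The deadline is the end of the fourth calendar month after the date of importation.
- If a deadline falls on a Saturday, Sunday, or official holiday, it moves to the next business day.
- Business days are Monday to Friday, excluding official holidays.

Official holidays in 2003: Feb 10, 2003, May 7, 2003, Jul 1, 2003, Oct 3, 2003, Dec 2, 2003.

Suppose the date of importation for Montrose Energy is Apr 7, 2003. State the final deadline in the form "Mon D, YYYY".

Sep 1, 2003

The fourth month after Apr 7, 2003 is August 2003, whose last day is Aug 31, 2003.
Aug 31, 2003 falls on a Sunday. Rolling to the next business day gives Sep 1, 2003, a Monday.
So the filing is due Sep 1, 2003.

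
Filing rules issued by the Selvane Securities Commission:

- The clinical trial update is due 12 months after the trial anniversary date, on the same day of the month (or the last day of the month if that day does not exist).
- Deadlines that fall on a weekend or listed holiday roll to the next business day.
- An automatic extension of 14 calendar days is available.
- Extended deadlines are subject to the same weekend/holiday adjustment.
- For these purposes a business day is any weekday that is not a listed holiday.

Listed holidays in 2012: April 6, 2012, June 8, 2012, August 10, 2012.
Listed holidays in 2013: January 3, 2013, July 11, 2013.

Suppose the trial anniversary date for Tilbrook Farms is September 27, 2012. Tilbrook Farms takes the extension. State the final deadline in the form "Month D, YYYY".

October 11, 2013

12 months after September 27, 2012, on the same day of the month, is September 27, 2013.
September 27, 2013 falls on a Friday, which is a business day, so no adjustment is needed.
Add the 14 calendar-day extension to September 27, 2013: October 11, 2013.
October 11, 2013 (Friday) is already a business day.
Deadline: October 11, 2013.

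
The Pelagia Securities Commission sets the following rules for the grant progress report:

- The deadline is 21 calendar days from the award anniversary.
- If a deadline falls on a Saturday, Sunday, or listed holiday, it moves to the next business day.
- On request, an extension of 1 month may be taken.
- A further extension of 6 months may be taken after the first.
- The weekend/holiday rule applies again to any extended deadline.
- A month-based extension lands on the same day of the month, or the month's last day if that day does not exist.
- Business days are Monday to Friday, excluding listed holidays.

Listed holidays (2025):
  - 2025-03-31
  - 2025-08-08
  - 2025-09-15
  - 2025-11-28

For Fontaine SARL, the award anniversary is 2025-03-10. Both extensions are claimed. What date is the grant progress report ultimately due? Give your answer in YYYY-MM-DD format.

2025-11-03

Adding 21 calendar days to 2025-03-10 gives 2025-03-31.
Because 2025-03-31 is a listed holiday, the deadline becomes 2025-04-01 (Tuesday).
Applying the 1 month extension: 1 month after 2025-04-01 is 2025-05-01.
2025-05-01 falls on a Thursday, which is a business day, so no adjustment is needed.
Applying the 6 months extension: 6 months after 2025-05-01 is 2025-11-01.
Because 2025-11-01 is a Saturday, the deadline becomes 2025-11-03 (Monday).
Final deadline: 2025-11-03.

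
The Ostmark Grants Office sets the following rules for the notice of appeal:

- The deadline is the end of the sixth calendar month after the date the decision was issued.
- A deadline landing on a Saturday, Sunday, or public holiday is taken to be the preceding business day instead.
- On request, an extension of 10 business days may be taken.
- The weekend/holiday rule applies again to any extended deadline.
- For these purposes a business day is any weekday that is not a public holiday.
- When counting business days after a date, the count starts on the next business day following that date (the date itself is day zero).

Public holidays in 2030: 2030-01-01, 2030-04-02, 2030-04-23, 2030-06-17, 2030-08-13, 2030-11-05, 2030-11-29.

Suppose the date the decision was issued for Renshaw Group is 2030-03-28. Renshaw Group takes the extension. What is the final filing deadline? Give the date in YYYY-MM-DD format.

The sixth month after 2030-03-28 is September 2030, whose last day is 2030-09-30.
Since 2030-09-30 is a Monday and not a holiday, the date is unchanged.
Counting 10 further business days from 2030-09-30 reaches 2030-10-14.
2030-10-14 falls on a Monday, which is a business day, so no adjustment is needed.
The final due date is 2030-10-14.

2030-10-14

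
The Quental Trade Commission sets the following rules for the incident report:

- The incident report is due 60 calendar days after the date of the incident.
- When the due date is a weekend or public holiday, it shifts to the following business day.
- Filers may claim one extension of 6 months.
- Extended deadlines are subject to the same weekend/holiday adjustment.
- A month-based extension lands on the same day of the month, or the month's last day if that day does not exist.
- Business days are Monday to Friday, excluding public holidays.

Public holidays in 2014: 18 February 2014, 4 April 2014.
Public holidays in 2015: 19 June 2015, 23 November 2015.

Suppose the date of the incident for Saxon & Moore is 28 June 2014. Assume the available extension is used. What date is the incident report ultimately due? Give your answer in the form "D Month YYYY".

27 February 2015

Trigger date 28 June 2014 + 60 calendar days = 27 August 2014.
27 August 2014 is a Wednesday and not a listed holiday, so it stands.
Add 6 months to 27 August 2014: 27 February 2015.
27 February 2015 falls on a Friday, which is a business day, so no adjustment is needed.
So the filing is due 27 February 2015.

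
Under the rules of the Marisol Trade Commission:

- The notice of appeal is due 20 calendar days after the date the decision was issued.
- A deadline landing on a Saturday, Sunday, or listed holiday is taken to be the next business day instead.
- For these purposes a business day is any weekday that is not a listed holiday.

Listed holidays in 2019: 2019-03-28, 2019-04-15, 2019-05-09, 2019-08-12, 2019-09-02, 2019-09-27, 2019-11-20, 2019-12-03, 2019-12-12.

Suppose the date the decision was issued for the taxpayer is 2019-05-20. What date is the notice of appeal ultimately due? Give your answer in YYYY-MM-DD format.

2019-06-10

From 2019-05-20, 20 calendar days later is 2019-06-09.
2019-06-09 is a Sunday; the next business day is 2019-06-10 (Monday).
So the filing is due 2019-06-10.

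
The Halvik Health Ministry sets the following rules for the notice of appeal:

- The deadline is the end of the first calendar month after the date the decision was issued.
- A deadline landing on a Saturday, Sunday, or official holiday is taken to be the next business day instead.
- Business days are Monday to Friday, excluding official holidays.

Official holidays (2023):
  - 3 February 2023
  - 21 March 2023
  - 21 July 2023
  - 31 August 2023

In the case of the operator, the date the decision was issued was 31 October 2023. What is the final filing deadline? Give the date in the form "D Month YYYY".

1 month after 31 October 2023 falls in November 2023; the last day of that month is 30 November 2023.
Since 30 November 2023 is a Thursday and not a holiday, the date is unchanged.
The final due date is 30 November 2023.

30 November 2023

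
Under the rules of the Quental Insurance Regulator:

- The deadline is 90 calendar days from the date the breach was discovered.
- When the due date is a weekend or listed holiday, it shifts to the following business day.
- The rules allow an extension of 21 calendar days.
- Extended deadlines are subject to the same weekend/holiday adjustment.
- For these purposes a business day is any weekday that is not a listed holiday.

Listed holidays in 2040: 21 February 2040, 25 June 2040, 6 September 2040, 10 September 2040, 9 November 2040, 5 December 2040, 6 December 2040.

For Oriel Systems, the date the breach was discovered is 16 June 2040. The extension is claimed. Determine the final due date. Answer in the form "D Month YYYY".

5 October 2040

Trigger date 16 June 2040 + 90 calendar days = 14 September 2040.
14 September 2040 (Friday) is already a business day.
With the 21-day extension, 14 September 2040 becomes 5 October 2040.
5 October 2040 falls on a Friday, which is a business day, so no adjustment is needed.
So the filing is due 5 October 2040.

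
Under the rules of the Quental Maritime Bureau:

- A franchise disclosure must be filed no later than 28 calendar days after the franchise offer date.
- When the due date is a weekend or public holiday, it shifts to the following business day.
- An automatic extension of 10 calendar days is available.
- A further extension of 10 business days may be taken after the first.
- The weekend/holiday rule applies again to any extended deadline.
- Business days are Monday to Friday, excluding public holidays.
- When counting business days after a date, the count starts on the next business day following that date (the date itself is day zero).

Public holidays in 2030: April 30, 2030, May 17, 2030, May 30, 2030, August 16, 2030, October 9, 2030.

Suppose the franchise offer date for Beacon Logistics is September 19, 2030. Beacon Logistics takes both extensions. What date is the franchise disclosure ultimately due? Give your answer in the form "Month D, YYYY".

November 11, 2030

From September 19, 2030, 28 calendar days later is October 17, 2030.
October 17, 2030 (Thursday) is already a business day.
With the 10-day extension, October 17, 2030 becomes October 27, 2030.
October 27, 2030 is a Sunday; the next business day is October 28, 2030 (Monday).
Counting 10 further business days from October 28, 2030 reaches November 11, 2030.
November 11, 2030 falls on a Monday, which is a business day, so no adjustment is needed.
Final deadline: November 11, 2030.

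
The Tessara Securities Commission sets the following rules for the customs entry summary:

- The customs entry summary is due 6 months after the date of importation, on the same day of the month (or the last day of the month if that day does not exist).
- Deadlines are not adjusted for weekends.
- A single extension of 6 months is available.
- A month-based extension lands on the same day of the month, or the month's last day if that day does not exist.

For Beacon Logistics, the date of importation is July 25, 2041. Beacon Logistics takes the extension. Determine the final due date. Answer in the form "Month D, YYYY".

6 months after July 25, 2041, on the same day of the month, is January 25, 2042.
January 25, 2042 is a Saturday; no weekend or holiday adjustment applies.
The 6 months extension carries January 25, 2042 to July 25, 2042.
No adjustment is made for weekends or holidays, so July 25, 2042 stands.
The final due date is July 25, 2042.

July 25, 2042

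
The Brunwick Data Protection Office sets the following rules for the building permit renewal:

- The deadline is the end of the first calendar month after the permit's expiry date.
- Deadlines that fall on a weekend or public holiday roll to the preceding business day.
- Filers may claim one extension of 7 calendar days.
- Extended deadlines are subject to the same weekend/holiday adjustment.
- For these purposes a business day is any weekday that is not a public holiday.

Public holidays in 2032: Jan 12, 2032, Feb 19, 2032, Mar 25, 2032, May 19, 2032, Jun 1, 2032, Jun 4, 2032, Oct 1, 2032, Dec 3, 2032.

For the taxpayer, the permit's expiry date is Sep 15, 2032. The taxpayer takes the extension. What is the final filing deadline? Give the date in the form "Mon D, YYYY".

1 month after Sep 15, 2032 is October 2032; that month ends on Oct 31, 2032.
Oct 31, 2032 is a Sunday; the preceding business day is Oct 29, 2032 (Friday).
Add the 7 calendar-day extension to Oct 29, 2032: Nov 5, 2032.
Nov 5, 2032 (Friday) is already a business day.
Deadline: Nov 5, 2032.

Nov 5, 2032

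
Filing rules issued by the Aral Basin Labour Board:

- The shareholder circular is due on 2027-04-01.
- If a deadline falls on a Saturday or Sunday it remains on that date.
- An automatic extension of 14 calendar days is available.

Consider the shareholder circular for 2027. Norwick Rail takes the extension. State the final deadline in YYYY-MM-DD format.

2027-04-15

Start from the fixed due date, 2027-04-01.
2027-04-01 is a Thursday; no weekend or holiday adjustment applies.
Applying the 14-calendar-day extension: 2027-04-01 + 14 days = 2027-04-15.
No adjustment is made for weekends or holidays, so 2027-04-15 stands.
Final deadline: 2027-04-15.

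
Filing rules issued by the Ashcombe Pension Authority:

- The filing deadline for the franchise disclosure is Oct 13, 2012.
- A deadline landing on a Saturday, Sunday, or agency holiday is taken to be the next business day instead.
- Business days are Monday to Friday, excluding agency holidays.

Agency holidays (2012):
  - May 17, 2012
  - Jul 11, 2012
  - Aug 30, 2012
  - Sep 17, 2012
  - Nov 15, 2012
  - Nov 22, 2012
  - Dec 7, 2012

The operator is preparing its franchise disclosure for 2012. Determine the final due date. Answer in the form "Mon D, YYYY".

The stated deadline is Oct 13, 2012.
Oct 13, 2012 falls on a Saturday. Rolling to the next business day gives Oct 15, 2012, a Monday.
The final due date is Oct 15, 2012.

Oct 15, 2012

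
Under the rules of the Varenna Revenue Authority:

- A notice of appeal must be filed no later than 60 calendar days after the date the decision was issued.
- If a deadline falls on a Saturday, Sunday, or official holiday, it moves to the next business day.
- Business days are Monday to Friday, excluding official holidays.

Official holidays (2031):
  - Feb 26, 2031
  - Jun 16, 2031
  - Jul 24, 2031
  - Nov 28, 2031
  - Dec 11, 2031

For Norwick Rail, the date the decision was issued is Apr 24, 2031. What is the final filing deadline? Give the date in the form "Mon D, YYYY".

Jun 23, 2031

Adding 60 calendar days to Apr 24, 2031 gives Jun 23, 2031.
Jun 23, 2031 (Monday) is already a business day.
Deadline: Jun 23, 2031.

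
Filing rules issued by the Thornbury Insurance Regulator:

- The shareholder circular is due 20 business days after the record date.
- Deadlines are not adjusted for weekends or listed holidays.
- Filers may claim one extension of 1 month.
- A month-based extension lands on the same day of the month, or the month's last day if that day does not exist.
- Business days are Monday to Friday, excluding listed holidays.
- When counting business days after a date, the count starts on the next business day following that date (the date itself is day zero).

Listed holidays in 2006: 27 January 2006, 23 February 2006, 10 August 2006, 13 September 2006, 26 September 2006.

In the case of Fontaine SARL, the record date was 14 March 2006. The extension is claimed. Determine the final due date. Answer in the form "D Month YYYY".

11 May 2006

Starting the day after 14 March 2006 and counting 20 business days lands on 11 April 2006.
11 April 2006 falls on a Tuesday. The rules make no weekend/holiday allowance, so it remains 11 April 2006.
The 1 month extension carries 11 April 2006 to 11 May 2006.
11 May 2006 falls on a Thursday. The rules make no weekend/holiday allowance, so it remains 11 May 2006.
Deadline: 11 May 2006.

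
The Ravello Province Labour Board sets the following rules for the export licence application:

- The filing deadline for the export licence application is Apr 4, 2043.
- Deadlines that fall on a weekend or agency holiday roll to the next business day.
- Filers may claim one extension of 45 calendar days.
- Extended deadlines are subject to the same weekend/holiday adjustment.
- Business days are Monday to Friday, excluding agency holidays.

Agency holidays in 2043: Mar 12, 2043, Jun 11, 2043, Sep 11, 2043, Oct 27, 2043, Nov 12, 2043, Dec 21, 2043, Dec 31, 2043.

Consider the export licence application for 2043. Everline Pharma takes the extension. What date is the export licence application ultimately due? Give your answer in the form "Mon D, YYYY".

May 21, 2043

The stated deadline is Apr 4, 2043.
Apr 4, 2043 falls on a Saturday. Rolling to the next business day gives Apr 6, 2043, a Monday.
With the 45-day extension, Apr 6, 2043 becomes May 21, 2043.
May 21, 2043 is a Thursday and not a listed holiday, so it stands.
So the filing is due May 21, 2043.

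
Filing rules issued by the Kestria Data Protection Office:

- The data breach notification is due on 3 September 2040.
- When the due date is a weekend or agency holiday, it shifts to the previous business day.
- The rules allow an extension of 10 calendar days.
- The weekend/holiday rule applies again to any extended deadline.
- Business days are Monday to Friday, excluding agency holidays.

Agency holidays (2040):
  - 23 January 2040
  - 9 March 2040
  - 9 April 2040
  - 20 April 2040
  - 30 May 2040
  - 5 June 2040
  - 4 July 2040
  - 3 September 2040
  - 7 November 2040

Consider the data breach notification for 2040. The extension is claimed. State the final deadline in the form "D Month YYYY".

Start from the fixed due date, 3 September 2040.
3 September 2040 is a listed holiday; the preceding business day is 31 August 2040 (Friday).
The 10-calendar-day extension moves the deadline from 31 August 2040 to 10 September 2040.
10 September 2040 (Monday) is already a business day.
The final due date is 10 September 2040.

10 September 2040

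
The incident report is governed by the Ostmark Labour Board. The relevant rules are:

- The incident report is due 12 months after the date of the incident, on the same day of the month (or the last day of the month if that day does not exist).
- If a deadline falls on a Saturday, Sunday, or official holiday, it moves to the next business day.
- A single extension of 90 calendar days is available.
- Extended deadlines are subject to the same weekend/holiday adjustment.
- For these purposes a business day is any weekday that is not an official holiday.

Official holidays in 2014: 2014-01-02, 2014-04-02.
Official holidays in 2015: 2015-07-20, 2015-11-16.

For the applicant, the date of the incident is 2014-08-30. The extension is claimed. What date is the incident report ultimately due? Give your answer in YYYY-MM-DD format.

2015-11-30

12 months from 2014-08-30 is 2015-08-30.
Because 2015-08-30 is a Sunday, the deadline becomes 2015-08-31 (Monday).
The 90-calendar-day extension moves the deadline from 2015-08-31 to 2015-11-29.
Because 2015-11-29 is a Sunday, the deadline becomes 2015-11-30 (Monday).
The final due date is 2015-11-30.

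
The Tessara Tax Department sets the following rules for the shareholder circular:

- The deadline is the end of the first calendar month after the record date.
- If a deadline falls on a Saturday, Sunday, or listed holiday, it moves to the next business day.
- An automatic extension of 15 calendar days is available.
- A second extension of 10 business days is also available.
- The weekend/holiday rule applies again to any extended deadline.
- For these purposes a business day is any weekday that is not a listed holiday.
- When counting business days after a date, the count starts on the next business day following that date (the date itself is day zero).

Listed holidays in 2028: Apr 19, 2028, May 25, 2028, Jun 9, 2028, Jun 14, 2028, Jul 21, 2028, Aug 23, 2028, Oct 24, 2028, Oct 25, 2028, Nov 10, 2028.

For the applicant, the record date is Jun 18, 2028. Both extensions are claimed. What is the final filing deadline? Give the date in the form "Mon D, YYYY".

1 month after Jun 18, 2028 falls in July 2028; the last day of that month is Jul 31, 2028.
Since Jul 31, 2028 is a Monday and not a holiday, the date is unchanged.
Add the 15 calendar-day extension to Jul 31, 2028: Aug 15, 2028.
Aug 15, 2028 falls on a Tuesday, which is a business day, so no adjustment is needed.
Applying the 10-business-day extension: 10 business days after Aug 15, 2028 is Aug 30, 2028.
Aug 30, 2028 (Wednesday) is already a business day.
So the filing is due Aug 30, 2028.

Aug 30, 2028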